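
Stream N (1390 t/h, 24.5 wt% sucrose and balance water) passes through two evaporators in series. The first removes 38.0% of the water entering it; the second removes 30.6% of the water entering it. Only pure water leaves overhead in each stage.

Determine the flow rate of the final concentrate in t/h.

792.1 t/h

water in feed = 1390×0.755 = 1049.5 t/h.
After stage 1: water left = (1−0.380)×1049.5 = 650.66; stream total = 991.21 t/h.
After stage 2: water left = (1−0.306)×650.66 = 451.56; final concentrate = 792.11 t/h.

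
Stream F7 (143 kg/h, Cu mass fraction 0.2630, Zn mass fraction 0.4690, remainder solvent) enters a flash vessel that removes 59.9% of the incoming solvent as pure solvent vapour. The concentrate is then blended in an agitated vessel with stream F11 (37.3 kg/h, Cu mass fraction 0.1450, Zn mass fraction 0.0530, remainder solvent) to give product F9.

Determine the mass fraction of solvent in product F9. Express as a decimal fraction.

0.2878

Vapour removed = 0.599×0.268×143 = 22.956 kg/h; concentrate = 120.04 kg/h.
solvent reaching the mixer = 15.368 (from concentrate) + 37.3×0.802 = 45.283 kg/h.
Product flow = 120.04 + 37.3 = 157.34 kg/h; solvent fraction = 0.2878.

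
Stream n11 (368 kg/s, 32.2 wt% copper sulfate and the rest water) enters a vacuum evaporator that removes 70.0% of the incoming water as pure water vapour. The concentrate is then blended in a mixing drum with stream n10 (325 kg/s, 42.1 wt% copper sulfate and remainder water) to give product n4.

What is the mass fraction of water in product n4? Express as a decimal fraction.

Vapour removed = 0.700×0.678×368 = 174.65 kg/s; concentrate = 193.35 kg/s.
water reaching the mixer = 74.851 (from concentrate) + 325×0.579 = 263.03 kg/s.
Product flow = 193.35 + 325 = 518.35 kg/s; water fraction = 0.507.

0.507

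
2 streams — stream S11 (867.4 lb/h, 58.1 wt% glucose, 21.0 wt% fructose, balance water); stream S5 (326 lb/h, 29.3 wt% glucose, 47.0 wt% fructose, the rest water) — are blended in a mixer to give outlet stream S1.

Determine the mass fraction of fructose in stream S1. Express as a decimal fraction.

0.2810

Total flow out = 867.4 + 326 = 1193.4 lb/h.
fructose in = 867.4×0.210 + 326×0.470 = 335.37 lb/h.
fructose mass fraction in S1 = 335.37/1193.4 = 0.2810.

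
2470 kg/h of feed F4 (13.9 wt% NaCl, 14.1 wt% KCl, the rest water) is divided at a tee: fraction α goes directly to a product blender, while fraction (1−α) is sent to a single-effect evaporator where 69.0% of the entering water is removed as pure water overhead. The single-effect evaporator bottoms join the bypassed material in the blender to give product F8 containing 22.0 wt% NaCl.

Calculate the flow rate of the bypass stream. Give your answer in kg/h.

All 2470×0.139 = 343.33 kg/h of NaCl reaches F8, so F8 = 343.33/0.220 = 1560.6 kg/h and vapour = 909.41 kg/h.
The evaporator receives (1−α)·2470 of feed at 0.720 water and removes 0.690 of that water:
0.690×0.720×(1−α)×2470 = 909.41
(1−α) = 909.41/1227.1 = 0.7411;  α = 0.2589.
Bypass flow = 0.2589×2470 = 639.47 kg/h.

639.5 kg/h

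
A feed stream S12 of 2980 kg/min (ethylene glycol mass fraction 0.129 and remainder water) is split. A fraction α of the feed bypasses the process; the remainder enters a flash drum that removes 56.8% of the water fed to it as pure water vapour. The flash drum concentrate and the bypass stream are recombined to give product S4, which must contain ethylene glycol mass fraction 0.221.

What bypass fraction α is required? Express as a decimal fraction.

0.159

All 2980×0.129 = 384.42 kg/min of ethylene glycol reaches S4, so S4 = 384.42/0.221 = 1739.5 kg/min and vapour = 1240.5 kg/min.
The evaporator receives (1−α)·2980 of feed at 0.871 water and removes 0.568 of that water:
0.568×0.871×(1−α)×2980 = 1240.5
(1−α) = 1240.5/1474.3 = 0.8415;  α = 0.1585.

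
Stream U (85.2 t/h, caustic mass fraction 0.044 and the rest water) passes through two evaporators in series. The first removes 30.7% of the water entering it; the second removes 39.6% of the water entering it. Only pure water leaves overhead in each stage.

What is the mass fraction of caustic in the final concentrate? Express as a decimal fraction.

water in feed = 85.2×0.956 = 81.451 t/h.
After stage 1: water left = (1−0.307)×81.451 = 56.446; stream total = 60.194 t/h.
After stage 2: water left = (1−0.396)×56.446 = 34.093; final concentrate = 37.842 t/h.
caustic fraction = 3.7488/37.842 = 0.099.

0.099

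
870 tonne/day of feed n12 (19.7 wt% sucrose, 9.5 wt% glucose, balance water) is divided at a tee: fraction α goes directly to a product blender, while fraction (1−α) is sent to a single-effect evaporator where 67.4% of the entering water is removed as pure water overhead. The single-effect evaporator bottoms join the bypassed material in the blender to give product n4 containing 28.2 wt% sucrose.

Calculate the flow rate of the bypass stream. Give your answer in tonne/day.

All 870×0.197 = 171.39 tonne/day of sucrose reaches n4, so n4 = 171.39/0.282 = 607.77 tonne/day and vapour = 262.23 tonne/day.
The evaporator receives (1−α)·870 of feed at 0.708 water and removes 0.674 of that water:
0.674×0.708×(1−α)×870 = 262.23
(1−α) = 262.23/415.16 = 0.6317;  α = 0.3683.
Bypass flow = 0.3683×870 = 320.46 tonne/day.

320.5 tonne/day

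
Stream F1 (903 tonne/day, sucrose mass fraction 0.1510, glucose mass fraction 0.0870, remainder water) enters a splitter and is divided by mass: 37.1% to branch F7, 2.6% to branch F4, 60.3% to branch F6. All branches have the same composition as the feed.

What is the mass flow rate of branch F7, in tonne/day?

335 tonne/day

Branch F7 flow = 0.371×903 = 335.01 tonne/day.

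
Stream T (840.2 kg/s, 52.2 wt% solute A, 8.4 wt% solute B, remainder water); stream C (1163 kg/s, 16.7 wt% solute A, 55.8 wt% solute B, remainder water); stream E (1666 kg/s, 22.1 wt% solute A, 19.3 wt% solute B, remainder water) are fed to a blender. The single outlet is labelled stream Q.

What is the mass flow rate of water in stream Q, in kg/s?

1627 kg/s

water out = water in = 840.2×0.394 + 1163×0.275 + 1666×0.586 = 1627.1 kg/s.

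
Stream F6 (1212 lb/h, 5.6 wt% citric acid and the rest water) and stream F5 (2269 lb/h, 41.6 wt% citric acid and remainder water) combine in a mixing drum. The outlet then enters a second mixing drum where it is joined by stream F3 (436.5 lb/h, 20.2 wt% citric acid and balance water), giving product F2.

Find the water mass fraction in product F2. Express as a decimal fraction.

0.719

Overall, product flow = 3917.5 lb/h.
water in = 1212×0.944 + 2269×0.584 + 436.5×0.798 = 2817.6 lb/h.
water fraction in F2 = 0.719.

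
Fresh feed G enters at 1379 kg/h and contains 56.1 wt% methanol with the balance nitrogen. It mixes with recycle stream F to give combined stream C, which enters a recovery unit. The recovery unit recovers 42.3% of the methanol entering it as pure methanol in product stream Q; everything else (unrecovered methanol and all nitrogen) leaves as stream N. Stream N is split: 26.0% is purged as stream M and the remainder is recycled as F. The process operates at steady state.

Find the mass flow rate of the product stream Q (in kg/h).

571.1 kg/h

methanol in C: m_A = 1379×0.561 + (1−0.260)·(1−0.423)·m_A, so m_A = 773.62/0.5730 = 1350.1 kg/h.
Product Q = 0.423×1350.1 = 571.08 kg/h.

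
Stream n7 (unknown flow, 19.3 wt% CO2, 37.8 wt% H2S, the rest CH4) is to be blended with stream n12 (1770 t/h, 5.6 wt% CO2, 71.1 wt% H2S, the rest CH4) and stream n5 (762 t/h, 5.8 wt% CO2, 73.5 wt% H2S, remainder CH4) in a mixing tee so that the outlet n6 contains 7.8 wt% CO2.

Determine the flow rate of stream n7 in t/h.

Let n7 be the unknown flow. Total out = 2532 + n7.
CO2 balance: 143.32 + 0.193·n7 = 0.078·(2532 + n7)
(0.193 − 0.078)·n7 = 0.078×2532 − 143.32 = 54.18
n7 = 54.18 / 0.115 = 471.13 t/h

471.1 t/h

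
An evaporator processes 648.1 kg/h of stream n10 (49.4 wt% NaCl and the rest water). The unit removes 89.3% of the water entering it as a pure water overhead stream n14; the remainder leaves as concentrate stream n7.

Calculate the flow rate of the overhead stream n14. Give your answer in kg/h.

292.8 kg/h

water entering = 648.1×0.506 = 327.94 kg/h; overhead removed = 0.893×327.94 = 292.85 kg/h.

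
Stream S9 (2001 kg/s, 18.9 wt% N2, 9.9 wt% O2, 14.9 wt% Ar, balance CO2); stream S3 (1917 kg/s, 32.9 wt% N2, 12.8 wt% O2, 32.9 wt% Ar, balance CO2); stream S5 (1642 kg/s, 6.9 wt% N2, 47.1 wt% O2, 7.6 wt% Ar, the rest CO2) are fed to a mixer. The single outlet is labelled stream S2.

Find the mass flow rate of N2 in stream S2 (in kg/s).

N2 out = N2 in = 2001×0.189 + 1917×0.329 + 1642×0.069 = 1122.2 kg/s.

1122 kg/s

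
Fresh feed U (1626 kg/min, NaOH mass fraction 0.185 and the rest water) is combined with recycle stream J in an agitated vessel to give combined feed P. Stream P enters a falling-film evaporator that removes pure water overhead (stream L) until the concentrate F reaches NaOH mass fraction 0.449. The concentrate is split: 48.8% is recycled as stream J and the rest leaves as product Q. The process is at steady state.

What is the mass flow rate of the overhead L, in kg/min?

956 kg/min

Overall NaOH balance (none leaves overhead): NaOH in fresh feed = NaOH in product, i.e. 1626×0.185 = (1−0.488)·F·0.449.
F = 300.81/(0.449×0.512) = 1308.5 kg/min.
Recycle J = 0.488×1308.5 = 638.55 kg/min.
Combined feed P = 1626 + 638.55 = 2264.6 kg/min.
Overhead L = P − F = 2264.6 − 1308.5 = 956.04 kg/min.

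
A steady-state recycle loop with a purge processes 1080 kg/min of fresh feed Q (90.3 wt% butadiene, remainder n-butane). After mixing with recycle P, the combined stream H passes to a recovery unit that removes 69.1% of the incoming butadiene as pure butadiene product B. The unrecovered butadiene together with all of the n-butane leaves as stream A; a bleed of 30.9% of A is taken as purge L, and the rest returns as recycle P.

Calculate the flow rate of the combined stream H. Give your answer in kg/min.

1579 kg/min

n-butane enters only via Q and leaves only via the purge: 1080×0.097 = 0.309×(n-butane in A), and the recovery unit passes all n-butane, so n-butane in H = n-butane in A = 339.03 kg/min.
butadiene in H: m_A = 1080×0.903 + (1−0.309)·(1−0.691)·m_A, so m_A = 975.24/0.7865 = 1240 kg/min.
H = 1240 + 339.03 = 1579 kg/min.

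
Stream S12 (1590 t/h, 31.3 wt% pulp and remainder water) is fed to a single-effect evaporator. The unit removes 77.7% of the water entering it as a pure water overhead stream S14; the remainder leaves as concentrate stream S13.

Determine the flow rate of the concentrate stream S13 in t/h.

741.3 t/h

water entering = 1590×0.687 = 1092.3 t/h; overhead removed = 0.777×1092.3 = 848.74 t/h.
Concentrate = 1590 − 848.74 = 741.26 t/h.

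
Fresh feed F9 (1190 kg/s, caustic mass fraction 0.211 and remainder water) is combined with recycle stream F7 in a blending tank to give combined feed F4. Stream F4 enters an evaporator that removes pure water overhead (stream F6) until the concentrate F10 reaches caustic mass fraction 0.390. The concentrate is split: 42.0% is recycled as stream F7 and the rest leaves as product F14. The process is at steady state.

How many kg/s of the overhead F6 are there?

Overall caustic balance (none leaves overhead): caustic in fresh feed = caustic in product, i.e. 1190×0.211 = (1−0.420)·F10·0.390.
F10 = 251.09/(0.390×0.580) = 1110 kg/s.
Recycle F7 = 0.420×1110 = 466.21 kg/s.
Combined feed F4 = 1190 + 466.21 = 1656.2 kg/s.
Overhead F6 = F4 − F10 = 1656.2 − 1110 = 546.18 kg/s.

546.2 kg/s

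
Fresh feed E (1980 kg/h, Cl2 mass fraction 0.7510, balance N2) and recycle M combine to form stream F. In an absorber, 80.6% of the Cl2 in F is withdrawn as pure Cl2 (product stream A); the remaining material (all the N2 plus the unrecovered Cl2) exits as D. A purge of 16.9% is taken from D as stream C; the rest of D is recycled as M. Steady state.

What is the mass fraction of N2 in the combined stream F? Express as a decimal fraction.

0.6220

N2 enters only via E and leaves only via the purge: 1980×0.249 = 0.169×(N2 in D), and the absorber passes all N2, so N2 in F = N2 in D = 2917.3 kg/h.
Cl2 in F: m_A = 1980×0.751 + (1−0.169)·(1−0.806)·m_A, so m_A = 1487/0.8388 = 1772.8 kg/h.
F = 1772.8 + 2917.3 = 4690.1 kg/h.
N2 fraction in F = 2917.3/4690.1 = 0.6220.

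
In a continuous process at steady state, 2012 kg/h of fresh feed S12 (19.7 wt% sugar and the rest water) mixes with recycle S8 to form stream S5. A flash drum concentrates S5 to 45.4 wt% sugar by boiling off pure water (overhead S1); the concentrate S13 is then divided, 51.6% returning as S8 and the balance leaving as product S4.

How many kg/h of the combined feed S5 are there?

2943 kg/h

Overall sugar balance (none leaves overhead): sugar in fresh feed = sugar in product, i.e. 2012×0.197 = (1−0.516)·S13·0.454.
S13 = 396.36/(0.454×0.484) = 1803.8 kg/h.
Recycle S8 = 0.516×1803.8 = 930.77 kg/h.
Combined feed S5 = 2012 + 930.77 = 2942.8 kg/h.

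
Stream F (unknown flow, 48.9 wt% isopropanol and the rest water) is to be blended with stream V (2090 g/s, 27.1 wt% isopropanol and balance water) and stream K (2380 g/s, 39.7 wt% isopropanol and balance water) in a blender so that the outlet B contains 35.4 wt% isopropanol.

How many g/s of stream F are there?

526.9 g/s

Let F be the unknown flow. Total out = 4470 + F.
isopropanol balance: 1511.2 + 0.489·F = 0.354·(4470 + F)
(0.489 − 0.354)·F = 0.354×4470 − 1511.2 = 71.13
F = 71.13 / 0.135 = 526.89 g/s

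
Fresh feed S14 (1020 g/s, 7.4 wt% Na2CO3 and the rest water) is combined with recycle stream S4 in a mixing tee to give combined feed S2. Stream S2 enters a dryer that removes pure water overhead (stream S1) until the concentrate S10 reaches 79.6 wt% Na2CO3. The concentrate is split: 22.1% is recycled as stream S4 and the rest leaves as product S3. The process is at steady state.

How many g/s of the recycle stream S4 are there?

Overall Na2CO3 balance (none leaves overhead): Na2CO3 in fresh feed = Na2CO3 in product, i.e. 1020×0.074 = (1−0.221)·S10·0.796.
S10 = 75.48/(0.796×0.779) = 121.73 g/s.
Recycle S4 = 0.221×121.73 = 26.901 g/s.

26.9 g/s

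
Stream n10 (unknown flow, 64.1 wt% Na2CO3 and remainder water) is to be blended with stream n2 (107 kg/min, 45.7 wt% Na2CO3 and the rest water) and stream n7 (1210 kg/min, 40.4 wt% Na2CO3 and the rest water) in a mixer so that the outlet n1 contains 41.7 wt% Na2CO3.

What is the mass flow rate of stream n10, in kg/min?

Let n10 be the unknown flow. Total out = 1317 + n10.
Na2CO3 balance: 537.74 + 0.641·n10 = 0.417·(1317 + n10)
(0.641 − 0.417)·n10 = 0.417×1317 − 537.74 = 11.45
n10 = 11.45 / 0.224 = 51.116 kg/min

51.12 kg/min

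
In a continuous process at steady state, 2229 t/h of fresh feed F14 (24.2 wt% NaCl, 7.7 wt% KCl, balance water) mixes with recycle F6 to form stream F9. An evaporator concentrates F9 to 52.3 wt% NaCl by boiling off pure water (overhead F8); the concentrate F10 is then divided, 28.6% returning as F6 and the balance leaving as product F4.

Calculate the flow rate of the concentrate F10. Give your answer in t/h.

1445 t/h

Overall NaCl balance (none leaves overhead): NaCl in fresh feed = NaCl in product, i.e. 2229×0.242 = (1−0.286)·F10·0.523.
F10 = 539.42/(0.523×0.714) = 1444.5 t/h.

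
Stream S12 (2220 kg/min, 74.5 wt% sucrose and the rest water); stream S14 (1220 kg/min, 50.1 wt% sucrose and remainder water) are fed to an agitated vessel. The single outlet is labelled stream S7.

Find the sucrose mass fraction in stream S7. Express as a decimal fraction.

0.658

Total flow out = 2220 + 1220 = 3440 kg/min.
sucrose in = 2220×0.745 + 1220×0.501 = 2265.1 kg/min.
sucrose mass fraction in S7 = 2265.1/3440 = 0.658.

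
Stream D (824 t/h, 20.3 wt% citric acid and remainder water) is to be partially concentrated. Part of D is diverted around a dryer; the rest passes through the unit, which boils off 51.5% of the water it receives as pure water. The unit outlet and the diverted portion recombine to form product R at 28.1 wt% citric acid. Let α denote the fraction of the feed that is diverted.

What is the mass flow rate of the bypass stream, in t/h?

All 824×0.203 = 167.27 t/h of citric acid reaches R, so R = 167.27/0.281 = 595.27 t/h and vapour = 228.73 t/h.
The evaporator receives (1−α)·824 of feed at 0.797 water and removes 0.515 of that water:
0.515×0.797×(1−α)×824 = 228.73
(1−α) = 228.73/338.21 = 0.6763;  α = 0.3237.
Bypass flow = 0.3237×824 = 266.75 t/h.

266.8 t/h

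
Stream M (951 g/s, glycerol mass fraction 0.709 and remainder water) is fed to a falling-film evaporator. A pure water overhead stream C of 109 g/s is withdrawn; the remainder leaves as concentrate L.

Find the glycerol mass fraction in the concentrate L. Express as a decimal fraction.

glycerol is not removed: 951×0.709 = 674.26 g/s of glycerol enters L.
Concentrate = 951 − 109 = 842 g/s.
Mass fraction = 674.26/842 = 0.801.

0.801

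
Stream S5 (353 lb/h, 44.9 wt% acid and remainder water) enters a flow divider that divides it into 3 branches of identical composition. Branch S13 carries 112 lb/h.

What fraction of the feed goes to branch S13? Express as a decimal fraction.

0.317

Fraction to S13 = 112/353 = 0.3173.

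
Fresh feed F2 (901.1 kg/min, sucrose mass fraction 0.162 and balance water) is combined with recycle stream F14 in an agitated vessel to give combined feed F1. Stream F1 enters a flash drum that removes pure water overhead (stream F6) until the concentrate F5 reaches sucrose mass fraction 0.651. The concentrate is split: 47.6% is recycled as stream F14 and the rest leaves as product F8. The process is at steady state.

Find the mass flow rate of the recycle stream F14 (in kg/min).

203.7 kg/min

Overall sucrose balance (none leaves overhead): sucrose in fresh feed = sucrose in product, i.e. 901.1×0.162 = (1−0.476)·F5·0.651.
F5 = 145.98/(0.651×0.524) = 427.93 kg/min.
Recycle F14 = 0.476×427.93 = 203.7 kg/min.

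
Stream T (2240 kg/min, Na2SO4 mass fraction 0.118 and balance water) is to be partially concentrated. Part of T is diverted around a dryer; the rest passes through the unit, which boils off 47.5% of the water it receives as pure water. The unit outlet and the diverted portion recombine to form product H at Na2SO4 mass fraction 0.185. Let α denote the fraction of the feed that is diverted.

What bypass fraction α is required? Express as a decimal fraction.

0.136

All 2240×0.118 = 264.32 kg/min of Na2SO4 reaches H, so H = 264.32/0.185 = 1428.8 kg/min and vapour = 811.24 kg/min.
The evaporator receives (1−α)·2240 of feed at 0.882 water and removes 0.475 of that water:
0.475×0.882×(1−α)×2240 = 811.24
(1−α) = 811.24/938.45 = 0.8645;  α = 0.1355.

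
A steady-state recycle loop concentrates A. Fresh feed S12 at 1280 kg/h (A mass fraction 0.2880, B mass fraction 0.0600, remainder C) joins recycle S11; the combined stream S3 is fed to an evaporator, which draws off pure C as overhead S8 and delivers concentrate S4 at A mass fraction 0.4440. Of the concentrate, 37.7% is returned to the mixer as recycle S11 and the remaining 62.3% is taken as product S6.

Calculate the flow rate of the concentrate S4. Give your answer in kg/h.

1333 kg/h

Overall A balance (none leaves overhead): A in fresh feed = A in product, i.e. 1280×0.288 = (1−0.377)·S4·0.444.
S4 = 368.64/(0.444×0.623) = 1332.7 kg/h.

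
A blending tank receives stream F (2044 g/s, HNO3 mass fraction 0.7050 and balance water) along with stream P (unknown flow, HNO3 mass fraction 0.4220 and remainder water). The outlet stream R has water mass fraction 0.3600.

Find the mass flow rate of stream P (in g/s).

Let P be the unknown flow. Total out = 2044 + P.
water balance: 602.98 + 0.578·P = 0.360·(2044 + P)
(0.578 − 0.360)·P = 0.360×2044 − 602.98 = 132.86
P = 132.86 / 0.218 = 609.45 g/s

609.4 g/s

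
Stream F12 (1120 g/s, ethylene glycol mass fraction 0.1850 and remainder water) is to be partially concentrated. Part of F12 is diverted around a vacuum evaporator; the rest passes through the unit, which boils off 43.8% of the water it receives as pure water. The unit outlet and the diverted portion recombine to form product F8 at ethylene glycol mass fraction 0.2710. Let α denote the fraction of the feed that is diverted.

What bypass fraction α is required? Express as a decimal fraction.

All 1120×0.185 = 207.2 g/s of ethylene glycol reaches F8, so F8 = 207.2/0.271 = 764.58 g/s and vapour = 355.42 g/s.
The evaporator receives (1−α)·1120 of feed at 0.815 water and removes 0.438 of that water:
0.438×0.815×(1−α)×1120 = 355.42
(1−α) = 355.42/399.81 = 0.8890;  α = 0.1110.

0.111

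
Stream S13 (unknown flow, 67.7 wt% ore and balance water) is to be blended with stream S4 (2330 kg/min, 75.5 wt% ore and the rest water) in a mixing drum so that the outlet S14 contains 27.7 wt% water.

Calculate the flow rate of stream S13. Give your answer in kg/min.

Let S13 be the unknown flow. Total out = 2330 + S13.
water balance: 570.85 + 0.323·S13 = 0.277·(2330 + S13)
(0.323 − 0.277)·S13 = 0.277×2330 − 570.85 = 74.56
S13 = 74.56 / 0.046 = 1620.9 kg/min

1621 kg/min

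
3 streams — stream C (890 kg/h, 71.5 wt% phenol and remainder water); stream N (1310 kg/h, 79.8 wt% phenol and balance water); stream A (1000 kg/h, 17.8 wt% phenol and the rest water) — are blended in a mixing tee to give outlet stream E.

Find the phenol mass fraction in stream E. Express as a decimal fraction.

Total flow out = 890 + 1310 + 1000 = 3200 kg/h.
phenol in = 890×0.715 + 1310×0.798 + 1000×0.178 = 1859.7 kg/h.
phenol mass fraction in E = 1859.7/3200 = 0.581.

0.581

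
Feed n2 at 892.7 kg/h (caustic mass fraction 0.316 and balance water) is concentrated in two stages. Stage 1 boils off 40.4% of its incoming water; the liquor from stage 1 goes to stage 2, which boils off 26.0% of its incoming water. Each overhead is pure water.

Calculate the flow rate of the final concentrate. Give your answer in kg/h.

551.4 kg/h

water in feed = 892.7×0.684 = 610.61 kg/h.
After stage 1: water left = (1−0.404)×610.61 = 363.92; stream total = 646.01 kg/h.
After stage 2: water left = (1−0.260)×363.92 = 269.3; final concentrate = 551.4 kg/h.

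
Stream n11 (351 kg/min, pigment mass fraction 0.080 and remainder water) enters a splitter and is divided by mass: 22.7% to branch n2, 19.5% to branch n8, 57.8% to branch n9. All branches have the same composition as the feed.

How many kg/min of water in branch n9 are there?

186.6 kg/min

Branch n9 total = 0.578×351 = 202.88 kg/min.
water in n9 = 0.920×202.88 = 186.65 kg/min.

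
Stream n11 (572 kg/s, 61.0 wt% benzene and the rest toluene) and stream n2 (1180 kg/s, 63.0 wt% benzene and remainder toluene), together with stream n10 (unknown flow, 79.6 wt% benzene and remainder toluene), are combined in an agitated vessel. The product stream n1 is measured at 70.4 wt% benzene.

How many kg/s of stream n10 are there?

1534 kg/s

Let n10 be the unknown flow. Total out = 1752 + n10.
benzene balance: 1092.3 + 0.796·n10 = 0.704·(1752 + n10)
(0.796 − 0.704)·n10 = 0.704×1752 − 1092.3 = 141.09
n10 = 141.09 / 0.092 = 1533.6 kg/s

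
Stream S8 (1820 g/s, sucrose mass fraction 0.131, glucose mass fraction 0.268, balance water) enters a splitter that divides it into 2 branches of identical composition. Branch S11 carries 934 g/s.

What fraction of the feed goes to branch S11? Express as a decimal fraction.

0.513

Fraction to S11 = 934/1820 = 0.5132.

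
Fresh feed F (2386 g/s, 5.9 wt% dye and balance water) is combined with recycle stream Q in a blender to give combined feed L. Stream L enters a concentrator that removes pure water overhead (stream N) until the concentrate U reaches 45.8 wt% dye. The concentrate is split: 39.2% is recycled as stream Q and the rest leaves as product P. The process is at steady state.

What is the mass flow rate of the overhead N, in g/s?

2079 g/s

Overall dye balance (none leaves overhead): dye in fresh feed = dye in product, i.e. 2386×0.059 = (1−0.392)·U·0.458.
U = 140.77/(0.458×0.608) = 505.54 g/s.
Recycle Q = 0.392×505.54 = 198.17 g/s.
Combined feed L = 2386 + 198.17 = 2584.2 g/s.
Overhead N = L − U = 2584.2 − 505.54 = 2078.6 g/s.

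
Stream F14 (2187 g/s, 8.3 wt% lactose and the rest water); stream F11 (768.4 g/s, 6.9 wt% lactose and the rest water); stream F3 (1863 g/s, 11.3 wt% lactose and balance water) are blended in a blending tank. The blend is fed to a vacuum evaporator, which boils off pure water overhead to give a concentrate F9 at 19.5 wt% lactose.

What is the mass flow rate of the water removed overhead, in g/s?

lactose entering = 2187×0.083 + 768.4×0.069 + 1863×0.113 = 445.06 g/s.
All lactose reports to F9, so F9 = 445.06/0.195 = 2282.4 g/s.
Total feed = 4818.4 g/s; overhead = 4818.4 − 2282.4 = 2536 g/s.

2536 g/s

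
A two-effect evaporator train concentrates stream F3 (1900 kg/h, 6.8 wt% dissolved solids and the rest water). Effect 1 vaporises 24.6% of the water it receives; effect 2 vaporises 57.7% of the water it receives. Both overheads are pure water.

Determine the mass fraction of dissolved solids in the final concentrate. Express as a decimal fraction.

0.186

water in feed = 1900×0.932 = 1770.8 kg/h.
After stage 1: water left = (1−0.246)×1770.8 = 1335.2; stream total = 1464.4 kg/h.
After stage 2: water left = (1−0.577)×1335.2 = 564.78; final concentrate = 693.98 kg/h.
dissolved solids fraction = 129.2/693.98 = 0.186.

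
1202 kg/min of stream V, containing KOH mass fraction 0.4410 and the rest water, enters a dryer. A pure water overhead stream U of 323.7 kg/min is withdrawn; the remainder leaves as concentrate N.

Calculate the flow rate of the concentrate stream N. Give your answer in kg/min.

878.3 kg/min

Concentrate = 1202 − 323.7 = 878.3 kg/min.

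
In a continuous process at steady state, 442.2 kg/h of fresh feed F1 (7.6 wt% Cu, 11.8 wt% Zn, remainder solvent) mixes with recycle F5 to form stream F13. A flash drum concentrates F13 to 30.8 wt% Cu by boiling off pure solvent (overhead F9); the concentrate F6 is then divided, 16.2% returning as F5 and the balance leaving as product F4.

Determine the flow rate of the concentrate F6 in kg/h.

Overall Cu balance (none leaves overhead): Cu in fresh feed = Cu in product, i.e. 442.2×0.076 = (1−0.162)·F6·0.308.
F6 = 33.607/(0.308×0.838) = 130.21 kg/h.

130.2 kg/h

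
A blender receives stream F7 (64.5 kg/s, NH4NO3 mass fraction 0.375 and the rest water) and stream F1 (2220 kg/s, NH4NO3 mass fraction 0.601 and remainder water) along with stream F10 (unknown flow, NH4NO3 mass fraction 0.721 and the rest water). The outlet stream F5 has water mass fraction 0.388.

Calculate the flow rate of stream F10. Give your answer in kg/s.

Let F10 be the unknown flow. Total out = 2284.5 + F10.
water balance: 926.09 + 0.279·F10 = 0.388·(2284.5 + F10)
(0.279 − 0.388)·F10 = 0.388×2284.5 − 926.09 = -39.707
F10 = -39.707 / -0.109 = 364.28 kg/s

364.3 kg/s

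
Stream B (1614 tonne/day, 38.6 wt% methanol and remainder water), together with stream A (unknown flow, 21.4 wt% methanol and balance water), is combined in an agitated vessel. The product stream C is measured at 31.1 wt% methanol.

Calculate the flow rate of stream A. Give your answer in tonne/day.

1248 tonne/day

Let A be the unknown flow. Total out = 1614 + A.
methanol balance: 623 + 0.214·A = 0.311·(1614 + A)
(0.214 − 0.311)·A = 0.311×1614 − 623 = -121.05
A = -121.05 / -0.097 = 1247.9 tonne/day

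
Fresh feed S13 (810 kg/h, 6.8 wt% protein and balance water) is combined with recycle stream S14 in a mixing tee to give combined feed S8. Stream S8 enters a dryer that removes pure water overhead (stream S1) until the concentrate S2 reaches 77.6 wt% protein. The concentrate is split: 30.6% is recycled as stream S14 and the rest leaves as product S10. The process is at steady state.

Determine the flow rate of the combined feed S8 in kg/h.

Overall protein balance (none leaves overhead): protein in fresh feed = protein in product, i.e. 810×0.068 = (1−0.306)·S2·0.776.
S2 = 55.08/(0.776×0.694) = 102.28 kg/h.
Recycle S14 = 0.306×102.28 = 31.296 kg/h.
Combined feed S8 = 810 + 31.296 = 841.3 kg/h.

841.3 kg/h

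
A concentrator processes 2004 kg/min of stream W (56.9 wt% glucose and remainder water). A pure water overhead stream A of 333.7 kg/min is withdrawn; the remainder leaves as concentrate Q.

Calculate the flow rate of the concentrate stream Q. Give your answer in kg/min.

1670 kg/min

Concentrate = 2004 − 333.7 = 1670.3 kg/min.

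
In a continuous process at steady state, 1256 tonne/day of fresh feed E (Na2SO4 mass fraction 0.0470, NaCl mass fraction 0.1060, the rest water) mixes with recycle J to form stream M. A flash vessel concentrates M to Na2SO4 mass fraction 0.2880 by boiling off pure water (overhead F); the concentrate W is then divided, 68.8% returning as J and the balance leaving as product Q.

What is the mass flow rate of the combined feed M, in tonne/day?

Overall Na2SO4 balance (none leaves overhead): Na2SO4 in fresh feed = Na2SO4 in product, i.e. 1256×0.047 = (1−0.688)·W·0.288.
W = 59.032/(0.288×0.312) = 656.96 tonne/day.
Recycle J = 0.688×656.96 = 451.99 tonne/day.
Combined feed M = 1256 + 451.99 = 1708 tonne/day.

1708 tonne/day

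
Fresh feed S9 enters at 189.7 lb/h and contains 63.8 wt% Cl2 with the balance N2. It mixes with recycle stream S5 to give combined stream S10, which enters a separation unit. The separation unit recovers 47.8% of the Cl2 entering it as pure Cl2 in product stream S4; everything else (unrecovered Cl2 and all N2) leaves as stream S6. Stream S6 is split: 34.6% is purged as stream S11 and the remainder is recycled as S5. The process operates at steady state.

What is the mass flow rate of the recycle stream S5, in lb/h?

N2 enters only via S9 and leaves only via the purge: 189.7×0.362 = 0.346×(N2 in S6), and the separation unit passes all N2, so N2 in S10 = N2 in S6 = 198.47 lb/h.
Cl2 in S10: m_A = 189.7×0.638 + (1−0.346)·(1−0.478)·m_A, so m_A = 121.03/0.6586 = 183.76 lb/h.
S6 = (1−0.478)×183.76 + 198.47 = 294.4 lb/h.
Recycle S5 = (1−0.346)×294.4 = 192.54 lb/h.

192.5 lb/h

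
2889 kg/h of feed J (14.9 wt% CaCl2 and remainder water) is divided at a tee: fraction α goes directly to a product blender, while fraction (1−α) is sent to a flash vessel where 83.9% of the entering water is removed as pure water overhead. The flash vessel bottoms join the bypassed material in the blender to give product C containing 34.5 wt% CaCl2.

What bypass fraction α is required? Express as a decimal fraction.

All 2889×0.149 = 430.46 kg/h of CaCl2 reaches C, so C = 430.46/0.345 = 1247.7 kg/h and vapour = 1641.3 kg/h.
The evaporator receives (1−α)·2889 of feed at 0.851 water and removes 0.839 of that water:
0.839×0.851×(1−α)×2889 = 1641.3
(1−α) = 1641.3/2062.7 = 0.7957;  α = 0.2043.

0.204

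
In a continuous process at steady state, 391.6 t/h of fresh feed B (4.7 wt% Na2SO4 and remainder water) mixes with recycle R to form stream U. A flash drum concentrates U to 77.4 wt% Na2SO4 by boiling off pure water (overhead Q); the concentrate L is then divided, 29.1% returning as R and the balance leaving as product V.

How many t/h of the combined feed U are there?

Overall Na2SO4 balance (none leaves overhead): Na2SO4 in fresh feed = Na2SO4 in product, i.e. 391.6×0.047 = (1−0.291)·L·0.774.
L = 18.405/(0.774×0.709) = 33.539 t/h.
Recycle R = 0.291×33.539 = 9.7599 t/h.
Combined feed U = 391.6 + 9.7599 = 401.36 t/h.

401.4 t/h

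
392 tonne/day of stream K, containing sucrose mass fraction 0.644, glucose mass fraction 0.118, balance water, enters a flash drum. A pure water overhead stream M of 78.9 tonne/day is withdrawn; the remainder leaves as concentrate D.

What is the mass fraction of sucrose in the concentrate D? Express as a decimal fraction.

0.806

sucrose is not removed: 392×0.644 = 252.45 tonne/day of sucrose enters D.
Concentrate = 392 − 78.9 = 313.1 tonne/day.
Mass fraction = 252.45/313.1 = 0.806.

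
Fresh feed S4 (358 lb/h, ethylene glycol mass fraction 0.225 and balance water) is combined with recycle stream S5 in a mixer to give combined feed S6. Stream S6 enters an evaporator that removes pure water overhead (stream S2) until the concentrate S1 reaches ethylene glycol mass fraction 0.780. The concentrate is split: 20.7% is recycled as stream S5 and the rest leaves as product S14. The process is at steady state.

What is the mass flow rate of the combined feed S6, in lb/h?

Overall ethylene glycol balance (none leaves overhead): ethylene glycol in fresh feed = ethylene glycol in product, i.e. 358×0.225 = (1−0.207)·S1·0.780.
S1 = 80.55/(0.780×0.793) = 130.23 lb/h.
Recycle S5 = 0.207×130.23 = 26.957 lb/h.
Combined feed S6 = 358 + 26.957 = 384.96 lb/h.

385 lb/h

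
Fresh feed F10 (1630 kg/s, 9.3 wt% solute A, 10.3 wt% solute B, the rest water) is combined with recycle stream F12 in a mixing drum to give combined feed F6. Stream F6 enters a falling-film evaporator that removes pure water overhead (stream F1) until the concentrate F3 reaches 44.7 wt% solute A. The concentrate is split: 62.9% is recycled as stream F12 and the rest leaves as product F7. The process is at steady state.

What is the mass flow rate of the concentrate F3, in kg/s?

914.1 kg/s

Overall solute A balance (none leaves overhead): solute A in fresh feed = solute A in product, i.e. 1630×0.093 = (1−0.629)·F3·0.447.
F3 = 151.59/(0.447×0.371) = 914.09 kg/s.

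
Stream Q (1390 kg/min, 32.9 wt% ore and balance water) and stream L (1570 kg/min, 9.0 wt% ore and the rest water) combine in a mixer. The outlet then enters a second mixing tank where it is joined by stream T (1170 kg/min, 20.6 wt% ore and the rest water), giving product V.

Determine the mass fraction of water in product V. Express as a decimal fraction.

0.7967

Overall, product flow = 4130 kg/min.
water in = 1390×0.671 + 1570×0.910 + 1170×0.794 = 3290.4 kg/min.
water fraction in V = 0.7967.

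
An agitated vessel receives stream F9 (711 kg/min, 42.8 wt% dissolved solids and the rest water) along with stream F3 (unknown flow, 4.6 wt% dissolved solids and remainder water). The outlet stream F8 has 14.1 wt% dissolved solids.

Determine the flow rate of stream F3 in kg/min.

2148 kg/min

Let F3 be the unknown flow. Total out = 711 + F3.
dissolved solids balance: 304.31 + 0.046·F3 = 0.141·(711 + F3)
(0.046 − 0.141)·F3 = 0.141×711 − 304.31 = -204.06
F3 = -204.06 / -0.095 = 2148 kg/min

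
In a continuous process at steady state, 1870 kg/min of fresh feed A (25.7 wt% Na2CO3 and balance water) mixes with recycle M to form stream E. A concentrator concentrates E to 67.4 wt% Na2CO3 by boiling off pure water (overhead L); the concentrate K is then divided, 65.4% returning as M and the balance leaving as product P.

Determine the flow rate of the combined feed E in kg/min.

Overall Na2CO3 balance (none leaves overhead): Na2CO3 in fresh feed = Na2CO3 in product, i.e. 1870×0.257 = (1−0.654)·K·0.674.
K = 480.59/(0.674×0.346) = 2060.8 kg/min.
Recycle M = 0.654×2060.8 = 1347.8 kg/min.
Combined feed E = 1870 + 1347.8 = 3217.8 kg/min.

3218 kg/min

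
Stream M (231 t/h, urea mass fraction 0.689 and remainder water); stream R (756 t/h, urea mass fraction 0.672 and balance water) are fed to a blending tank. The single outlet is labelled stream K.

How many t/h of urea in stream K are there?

667.2 t/h

urea out = urea in = 231×0.689 + 756×0.672 = 667.19 t/h.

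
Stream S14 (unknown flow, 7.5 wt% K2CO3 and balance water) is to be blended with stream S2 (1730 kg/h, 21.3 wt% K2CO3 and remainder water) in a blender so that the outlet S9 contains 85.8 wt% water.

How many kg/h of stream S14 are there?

Let S14 be the unknown flow. Total out = 1730 + S14.
water balance: 1361.5 + 0.925·S14 = 0.858·(1730 + S14)
(0.925 − 0.858)·S14 = 0.858×1730 − 1361.5 = 122.83
S14 = 122.83 / 0.067 = 1833.3 kg/h

1833 kg/h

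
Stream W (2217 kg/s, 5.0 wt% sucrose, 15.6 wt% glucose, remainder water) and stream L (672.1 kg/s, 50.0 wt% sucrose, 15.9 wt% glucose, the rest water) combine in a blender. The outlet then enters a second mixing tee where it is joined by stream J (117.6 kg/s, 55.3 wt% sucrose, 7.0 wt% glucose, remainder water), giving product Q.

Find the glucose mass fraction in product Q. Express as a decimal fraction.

Overall, product flow = 3006.7 kg/s.
glucose in = 2217×0.156 + 672.1×0.159 + 117.6×0.070 = 460.95 kg/s.
glucose fraction in Q = 0.153.

0.153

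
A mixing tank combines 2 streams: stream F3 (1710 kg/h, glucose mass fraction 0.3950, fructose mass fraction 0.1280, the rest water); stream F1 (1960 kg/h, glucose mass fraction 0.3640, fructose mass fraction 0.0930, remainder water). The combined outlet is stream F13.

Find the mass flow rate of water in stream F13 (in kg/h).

1880 kg/h

water out = water in = 1710×0.477 + 1960×0.543 = 1879.9 kg/h.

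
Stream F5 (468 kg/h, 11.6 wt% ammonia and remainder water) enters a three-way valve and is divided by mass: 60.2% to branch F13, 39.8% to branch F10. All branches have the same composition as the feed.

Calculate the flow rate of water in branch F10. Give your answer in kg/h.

Branch F10 total = 0.398×468 = 186.26 kg/h.
water in F10 = 0.884×186.26 = 164.66 kg/h.

164.7 kg/h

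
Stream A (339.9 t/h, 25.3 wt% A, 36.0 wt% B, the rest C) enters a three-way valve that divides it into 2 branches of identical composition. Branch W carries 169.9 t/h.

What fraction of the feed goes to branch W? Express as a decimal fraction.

0.500

Fraction to W = 169.9/339.9 = 0.4999.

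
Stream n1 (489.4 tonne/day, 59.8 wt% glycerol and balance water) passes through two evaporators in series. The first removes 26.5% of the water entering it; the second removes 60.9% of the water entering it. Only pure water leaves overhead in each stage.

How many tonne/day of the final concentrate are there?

349.2 tonne/day

water in feed = 489.4×0.402 = 196.74 tonne/day.
After stage 1: water left = (1−0.265)×196.74 = 144.6; stream total = 437.26 tonne/day.
After stage 2: water left = (1−0.609)×144.6 = 56.54; final concentrate = 349.2 tonne/day.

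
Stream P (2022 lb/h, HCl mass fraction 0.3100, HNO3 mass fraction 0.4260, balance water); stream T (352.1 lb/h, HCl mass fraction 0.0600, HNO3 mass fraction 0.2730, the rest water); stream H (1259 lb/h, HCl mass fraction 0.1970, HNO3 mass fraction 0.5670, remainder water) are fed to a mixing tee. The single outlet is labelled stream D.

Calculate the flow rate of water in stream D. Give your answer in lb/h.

1066 lb/h

water out = water in = 2022×0.264 + 352.1×0.667 + 1259×0.236 = 1065.8 lb/h.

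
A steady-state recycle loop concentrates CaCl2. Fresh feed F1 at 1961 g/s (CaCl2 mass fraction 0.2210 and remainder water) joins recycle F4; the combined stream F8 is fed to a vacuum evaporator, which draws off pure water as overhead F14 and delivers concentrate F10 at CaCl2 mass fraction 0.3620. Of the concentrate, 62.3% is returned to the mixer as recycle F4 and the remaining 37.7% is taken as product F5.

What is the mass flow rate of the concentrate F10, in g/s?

3176 g/s

Overall CaCl2 balance (none leaves overhead): CaCl2 in fresh feed = CaCl2 in product, i.e. 1961×0.221 = (1−0.623)·F10·0.362.
F10 = 433.38/(0.362×0.377) = 3175.6 g/s.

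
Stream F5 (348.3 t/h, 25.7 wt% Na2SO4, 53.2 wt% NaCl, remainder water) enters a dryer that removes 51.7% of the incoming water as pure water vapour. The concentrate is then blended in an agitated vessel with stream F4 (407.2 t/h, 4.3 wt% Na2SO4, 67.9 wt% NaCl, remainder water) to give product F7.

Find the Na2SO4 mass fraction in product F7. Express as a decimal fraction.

0.1492

Vapour removed = 0.517×0.211×348.3 = 37.995 t/h; concentrate = 310.3 t/h.
Na2SO4 reaching the mixer = 89.513 (from concentrate) + 407.2×0.043 = 107.02 t/h.
Product flow = 310.3 + 407.2 = 717.5 t/h; Na2SO4 fraction = 0.1492.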